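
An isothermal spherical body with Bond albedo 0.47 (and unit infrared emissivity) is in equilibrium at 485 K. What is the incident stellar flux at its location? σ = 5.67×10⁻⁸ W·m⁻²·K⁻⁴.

(1−a)S·πr² = σ·4πr²·T⁴ ⇒ S = 4σT⁴/(1−a).
S = 4·5.67×10⁻⁸·5.533×10¹⁰/0.530.

S ≈ 23700 W/m²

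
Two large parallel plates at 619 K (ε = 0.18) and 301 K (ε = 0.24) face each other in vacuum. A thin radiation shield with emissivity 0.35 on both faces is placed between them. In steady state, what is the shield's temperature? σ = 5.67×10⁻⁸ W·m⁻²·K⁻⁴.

In steady state the net flux on the hot side equals that on the cold side.
σ(T₁⁴−T_s⁴)/D₁ = σ(T_s⁴−T₂⁴)/D₂, with D₁ = 1/ε₁+1/ε_s−1 = 7.413, D₂ = 1/ε_s+1/ε₂−1 = 6.024.
Solve for T_s⁴: T_s⁴ = (D₂·T₁⁴ + D₁·T₂⁴)/(D₁+D₂) = 7.035×10¹⁰ K⁴.

T_s ≈ 515 K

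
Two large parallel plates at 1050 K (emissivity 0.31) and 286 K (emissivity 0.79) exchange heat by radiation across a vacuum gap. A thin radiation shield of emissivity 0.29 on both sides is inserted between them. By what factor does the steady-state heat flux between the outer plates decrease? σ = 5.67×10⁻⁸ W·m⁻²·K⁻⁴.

factor ≈ 2.69

Without shield: q₀ = σΔ(T⁴)/(1/ε₁+1/ε₂−1) with denominator 3.492.
With shield the two gaps are in series; the resistances add: (1/ε₁+1/ε_s−1)+(1/ε_s+1/ε₂−1) = 5.674+3.714 = 9.388.
Heat-flux ratio q₀/q = 9.388/3.492.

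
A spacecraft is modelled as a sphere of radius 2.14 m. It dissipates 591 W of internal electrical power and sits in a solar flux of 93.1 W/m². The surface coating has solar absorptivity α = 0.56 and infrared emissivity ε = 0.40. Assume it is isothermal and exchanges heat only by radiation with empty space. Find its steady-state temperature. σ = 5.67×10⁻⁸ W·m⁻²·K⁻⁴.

T ≈ 179 K

At steady state, absorbed solar power + internal power = radiated power.
Absorbed: α·S·A_cross = 0.56·93.1·14.39 = 750.1 W (cross-section πr²).
Total input = 750.1 + 591 = 1341 W.
Radiated: εσ·A_surf·T⁴ with A_surf = 4πr² = 57.55 m².
T⁴ = 1341/(0.40·5.67×10⁻⁸·57.55) = 1.027×10⁹ K⁴.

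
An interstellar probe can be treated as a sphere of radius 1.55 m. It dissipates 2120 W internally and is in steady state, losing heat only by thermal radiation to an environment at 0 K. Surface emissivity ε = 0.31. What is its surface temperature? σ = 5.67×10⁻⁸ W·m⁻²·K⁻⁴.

Steady state: internal power = radiated power, P = εσA T⁴.
Radiating area A = 4πr² = 30.19 m².
T⁴ = P/(εσA) = 2120/(0.31·5.67×10⁻⁸·30.19) = 3.995×10⁹ K⁴.
T = (3.995×10⁹)^(1/4).

T ≈ 251 K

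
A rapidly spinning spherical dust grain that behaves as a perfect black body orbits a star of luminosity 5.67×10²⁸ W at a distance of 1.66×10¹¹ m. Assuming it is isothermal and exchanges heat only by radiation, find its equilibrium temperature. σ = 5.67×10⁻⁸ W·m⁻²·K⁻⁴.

T ≈ 922 K

First find the stellar flux at distance d: S = L/(4πd²) = 5.67×10²⁸/(4π·(1.66×10¹¹)²) = 1.637×10⁵ W/m².
For an isothermal sphere, absorbed (1−a)S·πr² = emitted σ·4πr²·T⁴, so T⁴ = (1−a)S/(4σ).
T⁴ = 1.00·1.637×10⁵/(4·5.67×10⁻⁸) = 7.220×10¹¹ K⁴.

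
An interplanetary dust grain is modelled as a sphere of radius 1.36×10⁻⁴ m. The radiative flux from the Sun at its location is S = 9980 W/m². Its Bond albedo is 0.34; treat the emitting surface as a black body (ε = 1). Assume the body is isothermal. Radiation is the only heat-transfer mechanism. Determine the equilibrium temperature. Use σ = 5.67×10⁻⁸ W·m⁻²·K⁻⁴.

At equilibrium, absorbed power = emitted power.
Absorbing cross-section = πr² = 5.811×10⁻⁸ m²; emitting surface = 4πr² = 2.324×10⁻⁷ m² (ratio 4).
(1−a)S·A_cross = εσ·A_surf·T⁴  ⇒  T⁴ = (1−a)S/(4σ).
T⁴ = 0.660·9980/(4·5.67×10⁻⁸) = 2.904×10¹⁰ K⁴.
T = (2.904×10¹⁰)^(1/4).

T ≈ 413 K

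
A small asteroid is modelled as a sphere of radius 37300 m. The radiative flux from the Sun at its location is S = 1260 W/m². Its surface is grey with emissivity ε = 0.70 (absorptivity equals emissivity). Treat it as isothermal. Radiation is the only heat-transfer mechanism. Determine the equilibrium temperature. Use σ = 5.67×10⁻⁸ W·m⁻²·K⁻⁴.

At equilibrium, absorbed power = emitted power.
Absorbing cross-section = πr² = 4.371×10⁹ m²; emitting surface = 4πr² = 1.748×10¹⁰ m² (ratio 4).
εS·A_cross = εσ·A_surf·T⁴  ⇒  T⁴ = S/(4σ)   (ε cancels).
T⁴ = 1260/(4·5.67×10⁻⁸) = 5.556×10⁹ K⁴.
T = (5.556×10⁹)^(1/4).

T ≈ 273 K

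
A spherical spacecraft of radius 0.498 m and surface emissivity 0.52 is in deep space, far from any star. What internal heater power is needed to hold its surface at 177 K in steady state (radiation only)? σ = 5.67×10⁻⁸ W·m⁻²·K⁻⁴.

P ≈ 90.2 W

P = εσ·4πr²·T⁴.
4πr² = 3.117 m²; T⁴ = 9.815×10⁸ K⁴.
P = 0.52·5.67×10⁻⁸·3.117·9.815×10⁸.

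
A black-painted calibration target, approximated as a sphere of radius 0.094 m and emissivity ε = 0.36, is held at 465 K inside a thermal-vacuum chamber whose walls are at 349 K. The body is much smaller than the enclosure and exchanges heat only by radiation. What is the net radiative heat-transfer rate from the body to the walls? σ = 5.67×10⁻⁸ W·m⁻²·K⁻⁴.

P_net ≈ 72.3 W

For a small grey body in a large enclosure: P_net = εσA(T_body⁴ − T_wall⁴).
A = 4πr² = 0.1110 m²; T_body⁴ − T_wall⁴ = 4.675×10¹⁰ − 1.484×10¹⁰ = 3.192×10¹⁰ K⁴.
|P_net| = 0.36·5.67×10⁻⁸·0.1110·3.192×10¹⁰.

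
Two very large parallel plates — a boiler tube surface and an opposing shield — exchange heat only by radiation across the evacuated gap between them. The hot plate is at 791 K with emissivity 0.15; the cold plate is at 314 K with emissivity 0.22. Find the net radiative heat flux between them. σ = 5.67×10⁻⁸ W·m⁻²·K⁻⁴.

q ≈ 2120 W/m²

For two infinite grey parallel plates, q = σ(T₁⁴ − T₂⁴)/(1/ε₁ + 1/ε₂ − 1).
T₁⁴ − T₂⁴ = 3.915×10¹¹ − 9.721×10⁹ = 3.818×10¹¹ K⁴.
1/ε₁ + 1/ε₂ − 1 = 6.667 + 4.545 − 1 = 10.21.
q = 5.67×10⁻⁸ × 3.818×10¹¹ / 10.21.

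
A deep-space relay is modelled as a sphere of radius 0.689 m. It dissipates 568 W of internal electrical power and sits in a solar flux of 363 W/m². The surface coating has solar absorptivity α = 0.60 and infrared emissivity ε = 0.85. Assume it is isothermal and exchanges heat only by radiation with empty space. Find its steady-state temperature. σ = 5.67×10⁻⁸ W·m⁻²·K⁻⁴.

T ≈ 236 K

At steady state, absorbed solar power + internal power = radiated power.
Absorbed: α·S·A_cross = 0.60·363·1.491 = 324.8 W (cross-section πr²).
Total input = 324.8 + 568 = 892.8 W.
Radiated: εσ·A_surf·T⁴ with A_surf = 4πr² = 5.966 m².
T⁴ = 892.8/(0.85·5.67×10⁻⁸·5.966) = 3.105×10⁹ K⁴.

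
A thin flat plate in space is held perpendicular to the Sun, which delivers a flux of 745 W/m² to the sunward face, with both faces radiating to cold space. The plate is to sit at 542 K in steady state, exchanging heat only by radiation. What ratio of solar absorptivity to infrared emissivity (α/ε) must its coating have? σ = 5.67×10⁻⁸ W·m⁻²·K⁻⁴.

Balance: αS·A = εσ·2A·T⁴ ⇒ α/ε = 2σT⁴/S.
α/ε = 2·5.67×10⁻⁸·(542)⁴/745 = 2·5.67×10⁻⁸·8.630×10¹⁰/745.

α/ε ≈ 13.1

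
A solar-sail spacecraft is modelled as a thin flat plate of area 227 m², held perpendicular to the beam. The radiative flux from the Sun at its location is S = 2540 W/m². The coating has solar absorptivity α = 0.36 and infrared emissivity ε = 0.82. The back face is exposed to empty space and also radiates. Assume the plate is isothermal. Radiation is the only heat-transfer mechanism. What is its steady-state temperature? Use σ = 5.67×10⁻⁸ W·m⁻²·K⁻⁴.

At equilibrium, absorbed power = emitted power.
Absorbing cross-section = A = 227.0 m²; emitting surface = 2A = 454.0 m² (ratio 2).
αS·A_cross = εσ·A_surf·T⁴  ⇒  T⁴ = αS/(ε·2σ).
T⁴ = 0.360·2540/(0.82·2·5.67×10⁻⁸) = 9.834×10⁹ K⁴.
T = (9.834×10⁹)^(1/4).

T ≈ 315 K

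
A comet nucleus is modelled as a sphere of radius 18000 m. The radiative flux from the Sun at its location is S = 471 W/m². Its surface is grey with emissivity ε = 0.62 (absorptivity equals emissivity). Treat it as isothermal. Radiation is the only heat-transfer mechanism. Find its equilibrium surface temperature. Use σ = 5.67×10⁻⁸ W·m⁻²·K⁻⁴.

At equilibrium, absorbed power = emitted power.
Absorbing cross-section = πr² = 1.018×10⁹ m²; emitting surface = 4πr² = 4.072×10⁹ m² (ratio 4).
εS·A_cross = εσ·A_surf·T⁴  ⇒  T⁴ = S/(4σ)   (ε cancels).
T⁴ = 471/(4·5.67×10⁻⁸) = 2.077×10⁹ K⁴.
T = (2.077×10⁹)^(1/4).

T ≈ 213 K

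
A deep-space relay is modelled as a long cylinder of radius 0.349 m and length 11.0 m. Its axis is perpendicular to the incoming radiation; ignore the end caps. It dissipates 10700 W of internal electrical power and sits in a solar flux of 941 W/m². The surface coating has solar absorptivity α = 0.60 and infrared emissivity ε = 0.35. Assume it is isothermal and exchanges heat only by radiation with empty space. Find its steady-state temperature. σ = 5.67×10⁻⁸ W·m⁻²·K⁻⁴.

T ≈ 421 K

At steady state, absorbed solar power + internal power = radiated power.
Absorbed: α·S·A_cross = 0.60·941·7.678 = 4335 W (cross-section 2rL).
Total input = 4335 + 10700 = 15030 W.
Radiated: εσ·A_surf·T⁴ with A_surf = 2πrL = 24.12 m².
T⁴ = 15030/(0.35·5.67×10⁻⁸·24.12) = 3.141×10¹⁰ K⁴.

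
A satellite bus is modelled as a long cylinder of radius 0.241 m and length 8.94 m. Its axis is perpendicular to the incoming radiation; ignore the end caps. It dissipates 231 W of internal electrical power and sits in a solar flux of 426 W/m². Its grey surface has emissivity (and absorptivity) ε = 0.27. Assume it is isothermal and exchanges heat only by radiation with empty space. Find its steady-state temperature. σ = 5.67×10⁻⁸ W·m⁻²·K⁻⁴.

T ≈ 243 K

At steady state, absorbed solar power + internal power = radiated power.
Absorbed: α·S·A_cross = 0.27·426·4.309 = 495.6 W (cross-section 2rL).
Total input = 495.6 + 231 = 726.6 W.
Radiated: εσ·A_surf·T⁴ with A_surf = 2πrL = 13.54 m².
T⁴ = 726.6/(0.27·5.67×10⁻⁸·13.54) = 3.506×10⁹ K⁴.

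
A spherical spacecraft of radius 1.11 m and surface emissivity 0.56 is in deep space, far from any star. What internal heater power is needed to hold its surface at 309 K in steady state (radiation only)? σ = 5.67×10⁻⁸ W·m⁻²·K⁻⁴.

P = εσ·4πr²·T⁴.
4πr² = 15.48 m²; T⁴ = 9.117×10⁹ K⁴.
P = 0.56·5.67×10⁻⁸·15.48·9.117×10⁹.

P ≈ 4480 W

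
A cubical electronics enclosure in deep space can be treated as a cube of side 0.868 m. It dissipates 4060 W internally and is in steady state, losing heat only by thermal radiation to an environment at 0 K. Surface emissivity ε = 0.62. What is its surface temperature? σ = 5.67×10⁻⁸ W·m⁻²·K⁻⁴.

Steady state: internal power = radiated power, P = εσA T⁴.
Radiating area A = 6L² = 4.521 m².
T⁴ = P/(εσA) = 4060/(0.62·5.67×10⁻⁸·4.521) = 2.555×10¹⁰ K⁴.
T = (2.555×10¹⁰)^(1/4).

T ≈ 400 K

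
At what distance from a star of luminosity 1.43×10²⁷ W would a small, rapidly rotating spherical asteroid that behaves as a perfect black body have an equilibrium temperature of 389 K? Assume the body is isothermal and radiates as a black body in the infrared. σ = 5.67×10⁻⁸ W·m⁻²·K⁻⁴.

For an isothermal black-emitting sphere, (1−a)S·πr² = σ·4πr²·T⁴ ⇒ S = 4σT⁴/(1−a).
S = 4·5.67×10⁻⁸·(389)⁴/1.00 = 5193 W/m².
Flux falls as S = L/(4πd²), so d = √(L/(4πS)) = √(1.43×10²⁷/(4π·5193)).

d ≈ 1.48×10¹¹ m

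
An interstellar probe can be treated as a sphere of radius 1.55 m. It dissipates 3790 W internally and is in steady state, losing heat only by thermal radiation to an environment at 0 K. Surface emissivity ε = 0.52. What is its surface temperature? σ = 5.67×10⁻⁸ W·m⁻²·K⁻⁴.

T ≈ 255 K

Steady state: internal power = radiated power, P = εσA T⁴.
Radiating area A = 4πr² = 30.19 m².
T⁴ = P/(εσA) = 3790/(0.52·5.67×10⁻⁸·30.19) = 4.258×10⁹ K⁴.
T = (4.258×10⁹)^(1/4).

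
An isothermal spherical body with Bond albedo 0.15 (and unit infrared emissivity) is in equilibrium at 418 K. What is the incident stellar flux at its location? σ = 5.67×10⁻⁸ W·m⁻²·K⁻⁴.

S ≈ 8150 W/m²

(1−a)S·πr² = σ·4πr²·T⁴ ⇒ S = 4σT⁴/(1−a).
S = 4·5.67×10⁻⁸·3.053×10¹⁰/0.850.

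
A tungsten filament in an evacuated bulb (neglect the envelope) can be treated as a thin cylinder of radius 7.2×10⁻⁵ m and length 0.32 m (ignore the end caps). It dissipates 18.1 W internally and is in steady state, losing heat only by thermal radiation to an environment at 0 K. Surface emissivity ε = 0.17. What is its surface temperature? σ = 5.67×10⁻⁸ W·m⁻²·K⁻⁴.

T ≈ 1900 K

Steady state: internal power = radiated power, P = εσA T⁴.
Radiating area A = 2πrL = 1.448×10⁻⁴ m².
T⁴ = P/(εσA) = 18.1/(0.17·5.67×10⁻⁸·1.448×10⁻⁴) = 1.297×10¹³ K⁴.
T = (1.297×10¹³)^(1/4).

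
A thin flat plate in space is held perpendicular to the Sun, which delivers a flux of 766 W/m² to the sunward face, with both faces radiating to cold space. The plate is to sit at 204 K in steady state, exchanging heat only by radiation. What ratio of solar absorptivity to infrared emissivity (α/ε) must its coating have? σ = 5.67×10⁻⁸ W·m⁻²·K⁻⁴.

α/ε ≈ 0.256

Balance: αS·A = εσ·2A·T⁴ ⇒ α/ε = 2σT⁴/S.
α/ε = 2·5.67×10⁻⁸·(204)⁴/766 = 2·5.67×10⁻⁸·1.732×10⁹/766.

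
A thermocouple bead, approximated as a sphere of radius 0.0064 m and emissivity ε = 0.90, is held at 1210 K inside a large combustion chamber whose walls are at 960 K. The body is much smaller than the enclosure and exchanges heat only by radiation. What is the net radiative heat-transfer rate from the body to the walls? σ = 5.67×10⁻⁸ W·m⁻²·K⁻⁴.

P_net ≈ 34.0 W

For a small grey body in a large enclosure: P_net = εσA(T_body⁴ − T_wall⁴).
A = 4πr² = 5.147×10⁻⁴ m²; T_body⁴ − T_wall⁴ = 2.144×10¹² − 8.493×10¹¹ = 1.294×10¹² K⁴.
|P_net| = 0.90·5.67×10⁻⁸·5.147×10⁻⁴·1.294×10¹².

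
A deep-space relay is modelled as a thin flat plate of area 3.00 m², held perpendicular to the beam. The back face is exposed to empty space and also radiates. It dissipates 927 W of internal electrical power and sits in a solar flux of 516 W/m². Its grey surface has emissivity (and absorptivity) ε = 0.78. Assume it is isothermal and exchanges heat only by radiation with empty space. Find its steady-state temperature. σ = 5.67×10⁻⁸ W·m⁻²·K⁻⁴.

At steady state, absorbed solar power + internal power = radiated power.
Absorbed: α·S·A_cross = 0.78·516·3.000 = 1207 W (cross-section A).
Total input = 1207 + 927 = 2134 W.
Radiated: εσ·A_surf·T⁴ with A_surf = 2A = 6.000 m².
T⁴ = 2134/(0.78·5.67×10⁻⁸·6.000) = 8.044×10⁹ K⁴.

T ≈ 299 K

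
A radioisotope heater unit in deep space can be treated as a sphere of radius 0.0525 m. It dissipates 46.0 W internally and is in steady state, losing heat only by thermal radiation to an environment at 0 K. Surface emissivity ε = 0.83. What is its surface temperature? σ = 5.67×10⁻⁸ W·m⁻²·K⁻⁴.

T ≈ 410 K

Steady state: internal power = radiated power, P = εσA T⁴.
Radiating area A = 4πr² = 0.03464 m².
T⁴ = P/(εσA) = 46.0/(0.83·5.67×10⁻⁸·0.03464) = 2.822×10¹⁰ K⁴.
T = (2.822×10¹⁰)^(1/4).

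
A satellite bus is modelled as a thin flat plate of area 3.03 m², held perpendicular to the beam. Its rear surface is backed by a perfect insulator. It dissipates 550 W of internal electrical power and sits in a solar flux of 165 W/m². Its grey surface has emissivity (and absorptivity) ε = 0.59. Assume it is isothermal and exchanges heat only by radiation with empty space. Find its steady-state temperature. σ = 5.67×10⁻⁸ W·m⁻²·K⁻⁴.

At steady state, absorbed solar power + internal power = radiated power.
Absorbed: α·S·A_cross = 0.59·165·3.030 = 295.0 W (cross-section A).
Total input = 295.0 + 550 = 845.0 W.
Radiated: εσ·A_surf·T⁴ with A_surf = A = 3.030 m².
T⁴ = 845.0/(0.59·5.67×10⁻⁸·3.030) = 8.336×10⁹ K⁴.

T ≈ 302 K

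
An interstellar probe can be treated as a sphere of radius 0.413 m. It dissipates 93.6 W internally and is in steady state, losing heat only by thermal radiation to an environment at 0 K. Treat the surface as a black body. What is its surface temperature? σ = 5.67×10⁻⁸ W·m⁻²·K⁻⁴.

T ≈ 167 K

Steady state: internal power = radiated power, P = εσA T⁴.
Radiating area A = 4πr² = 2.143 m².
T⁴ = P/(εσA) = 93.6/(1.0·5.67×10⁻⁸·2.143) = 7.702×10⁸ K⁴.
T = (7.702×10⁸)^(1/4).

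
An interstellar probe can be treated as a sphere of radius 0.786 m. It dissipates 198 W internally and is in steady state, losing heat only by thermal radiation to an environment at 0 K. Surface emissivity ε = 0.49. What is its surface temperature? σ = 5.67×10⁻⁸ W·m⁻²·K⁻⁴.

Steady state: internal power = radiated power, P = εσA T⁴.
Radiating area A = 4πr² = 7.763 m².
T⁴ = P/(εσA) = 198/(0.49·5.67×10⁻⁸·7.763) = 9.180×10⁸ K⁴.
T = (9.180×10⁸)^(1/4).

T ≈ 174 K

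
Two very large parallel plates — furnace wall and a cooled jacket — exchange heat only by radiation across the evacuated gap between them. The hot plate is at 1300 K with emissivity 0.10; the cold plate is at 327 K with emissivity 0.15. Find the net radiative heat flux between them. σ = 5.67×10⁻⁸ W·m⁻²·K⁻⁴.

q ≈ 10300 W/m²

For two infinite grey parallel plates, q = σ(T₁⁴ − T₂⁴)/(1/ε₁ + 1/ε₂ − 1).
T₁⁴ − T₂⁴ = 2.856×10¹² − 1.143×10¹⁰ = 2.845×10¹² K⁴.
1/ε₁ + 1/ε₂ − 1 = 10.00 + 6.667 − 1 = 15.67.
q = 5.67×10⁻⁸ × 2.845×10¹² / 15.67.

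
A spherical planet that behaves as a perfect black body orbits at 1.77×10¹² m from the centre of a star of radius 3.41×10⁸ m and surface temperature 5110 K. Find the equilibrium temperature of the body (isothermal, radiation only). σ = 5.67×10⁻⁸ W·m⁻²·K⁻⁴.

T ≈ 50.2 K

The star's surface emits σT_*⁴; at distance d the flux is S = σT_*⁴(R_*/d)².
S = 5.67×10⁻⁸·(5110)⁴·(3.41×10⁸/1.77×10¹²)² = 1.435 W/m².
For an isothermal sphere T⁴ = (1−a)S/(4σ) = 6.327×10⁶ K⁴.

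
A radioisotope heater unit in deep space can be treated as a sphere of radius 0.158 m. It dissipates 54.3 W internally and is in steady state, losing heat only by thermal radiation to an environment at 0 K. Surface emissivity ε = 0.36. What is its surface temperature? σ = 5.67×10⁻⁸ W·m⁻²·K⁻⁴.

T ≈ 303 K

Steady state: internal power = radiated power, P = εσA T⁴.
Radiating area A = 4πr² = 0.3137 m².
T⁴ = P/(εσA) = 54.3/(0.36·5.67×10⁻⁸·0.3137) = 8.480×10⁹ K⁴.
T = (8.480×10⁹)^(1/4).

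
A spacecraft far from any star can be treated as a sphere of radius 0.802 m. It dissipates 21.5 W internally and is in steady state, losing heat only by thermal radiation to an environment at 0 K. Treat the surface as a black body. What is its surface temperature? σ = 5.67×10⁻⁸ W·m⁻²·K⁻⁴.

T ≈ 82.8 K

Steady state: internal power = radiated power, P = εσA T⁴.
Radiating area A = 4πr² = 8.083 m².
T⁴ = P/(εσA) = 21.5/(1.0·5.67×10⁻⁸·8.083) = 4.691×10⁷ K⁴.
T = (4.691×10⁷)^(1/4).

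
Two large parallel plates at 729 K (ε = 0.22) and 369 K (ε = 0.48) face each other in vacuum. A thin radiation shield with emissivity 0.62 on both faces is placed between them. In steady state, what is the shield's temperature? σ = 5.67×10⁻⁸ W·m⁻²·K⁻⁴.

In steady state the net flux on the hot side equals that on the cold side.
σ(T₁⁴−T_s⁴)/D₁ = σ(T_s⁴−T₂⁴)/D₂, with D₁ = 1/ε₁+1/ε_s−1 = 5.158, D₂ = 1/ε_s+1/ε₂−1 = 2.696.
Solve for T_s⁴: T_s⁴ = (D₂·T₁⁴ + D₁·T₂⁴)/(D₁+D₂) = 1.091×10¹¹ K⁴.

T_s ≈ 575 K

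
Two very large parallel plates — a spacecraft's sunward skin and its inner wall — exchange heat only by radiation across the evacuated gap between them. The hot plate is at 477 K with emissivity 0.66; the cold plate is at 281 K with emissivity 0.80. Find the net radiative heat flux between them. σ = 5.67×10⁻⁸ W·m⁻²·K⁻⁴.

For two infinite grey parallel plates, q = σ(T₁⁴ − T₂⁴)/(1/ε₁ + 1/ε₂ − 1).
T₁⁴ − T₂⁴ = 5.177×10¹⁰ − 6.235×10⁹ = 4.553×10¹⁰ K⁴.
1/ε₁ + 1/ε₂ − 1 = 1.515 + 1.250 − 1 = 1.765.
q = 5.67×10⁻⁸ × 4.553×10¹⁰ / 1.765.

q ≈ 1460 W/m²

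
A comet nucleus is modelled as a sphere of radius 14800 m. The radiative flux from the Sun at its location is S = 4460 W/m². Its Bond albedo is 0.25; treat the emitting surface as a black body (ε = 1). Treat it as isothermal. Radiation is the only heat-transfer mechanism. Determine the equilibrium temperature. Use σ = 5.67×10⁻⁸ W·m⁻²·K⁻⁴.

T ≈ 348 K

At equilibrium, absorbed power = emitted power.
Absorbing cross-section = πr² = 6.881×10⁸ m²; emitting surface = 4πr² = 2.753×10⁹ m² (ratio 4).
(1−a)S·A_cross = εσ·A_surf·T⁴  ⇒  T⁴ = (1−a)S/(4σ).
T⁴ = 0.750·4460/(4·5.67×10⁻⁸) = 1.475×10¹⁰ K⁴.
T = (1.475×10¹⁰)^(1/4).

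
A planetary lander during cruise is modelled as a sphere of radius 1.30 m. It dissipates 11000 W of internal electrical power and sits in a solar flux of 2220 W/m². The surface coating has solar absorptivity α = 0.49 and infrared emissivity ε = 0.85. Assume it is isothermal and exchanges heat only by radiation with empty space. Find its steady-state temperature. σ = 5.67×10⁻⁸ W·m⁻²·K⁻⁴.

T ≈ 358 K

At steady state, absorbed solar power + internal power = radiated power.
Absorbed: α·S·A_cross = 0.49·2220·5.309 = 5775 W (cross-section πr²).
Total input = 5775 + 11000 = 16780 W.
Radiated: εσ·A_surf·T⁴ with A_surf = 4πr² = 21.24 m².
T⁴ = 16780/(0.85·5.67×10⁻⁸·21.24) = 1.639×10¹⁰ K⁴.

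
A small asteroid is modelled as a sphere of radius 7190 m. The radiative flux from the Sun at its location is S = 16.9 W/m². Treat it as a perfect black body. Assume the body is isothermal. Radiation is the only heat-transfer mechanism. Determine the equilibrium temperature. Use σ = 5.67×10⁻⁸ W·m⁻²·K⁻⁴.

T ≈ 92.9 K

At equilibrium, absorbed power = emitted power.
Absorbing cross-section = πr² = 1.624×10⁸ m²; emitting surface = 4πr² = 6.496×10⁸ m² (ratio 4).
S·A_cross = εσ·A_surf·T⁴  ⇒  T⁴ = S/(4σ).
T⁴ = 1.00·16.9/(4·5.67×10⁻⁸) = 7.451×10⁷ K⁴.
T = (7.451×10⁷)^(1/4).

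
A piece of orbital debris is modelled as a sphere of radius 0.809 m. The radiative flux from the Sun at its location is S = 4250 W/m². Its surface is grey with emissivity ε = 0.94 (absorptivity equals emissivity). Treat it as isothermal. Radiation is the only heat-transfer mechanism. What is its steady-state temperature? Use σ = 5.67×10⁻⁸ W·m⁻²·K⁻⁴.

T ≈ 370 K

At equilibrium, absorbed power = emitted power.
Absorbing cross-section = πr² = 2.056 m²; emitting surface = 4πr² = 8.224 m² (ratio 4).
εS·A_cross = εσ·A_surf·T⁴  ⇒  T⁴ = S/(4σ)   (ε cancels).
T⁴ = 4250/(4·5.67×10⁻⁸) = 1.874×10¹⁰ K⁴.
T = (1.874×10¹⁰)^(1/4).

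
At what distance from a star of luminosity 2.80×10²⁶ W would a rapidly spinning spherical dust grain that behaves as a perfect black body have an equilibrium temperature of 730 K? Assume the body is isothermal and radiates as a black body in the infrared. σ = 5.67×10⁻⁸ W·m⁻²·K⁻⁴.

d ≈ 1.86×10¹⁰ m

For an isothermal black-emitting sphere, (1−a)S·πr² = σ·4πr²·T⁴ ⇒ S = 4σT⁴/(1−a).
S = 4·5.67×10⁻⁸·(730)⁴/1.00 = 64410 W/m².
Flux falls as S = L/(4πd²), so d = √(L/(4πS)) = √(2.80×10²⁶/(4π·64410)).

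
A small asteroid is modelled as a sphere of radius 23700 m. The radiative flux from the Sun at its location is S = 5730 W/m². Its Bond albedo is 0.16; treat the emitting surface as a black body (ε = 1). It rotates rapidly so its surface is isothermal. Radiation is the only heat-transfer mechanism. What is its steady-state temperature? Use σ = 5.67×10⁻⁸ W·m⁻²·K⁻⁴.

T ≈ 382 K

At equilibrium, absorbed power = emitted power.
Absorbing cross-section = πr² = 1.765×10⁹ m²; emitting surface = 4πr² = 7.058×10⁹ m² (ratio 4).
(1−a)S·A_cross = εσ·A_surf·T⁴  ⇒  T⁴ = (1−a)S/(4σ).
T⁴ = 0.840·5730/(4·5.67×10⁻⁸) = 2.122×10¹⁰ K⁴.
T = (2.122×10¹⁰)^(1/4).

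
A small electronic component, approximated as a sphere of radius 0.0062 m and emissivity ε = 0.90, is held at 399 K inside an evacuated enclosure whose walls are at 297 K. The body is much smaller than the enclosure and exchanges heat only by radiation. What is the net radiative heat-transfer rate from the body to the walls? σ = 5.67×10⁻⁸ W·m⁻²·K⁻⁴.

P_net ≈ 0.433 W

For a small grey body in a large enclosure: P_net = εσA(T_body⁴ − T_wall⁴).
A = 4πr² = 4.831×10⁻⁴ m²; T_body⁴ − T_wall⁴ = 2.534×10¹⁰ − 7.781×10⁹ = 1.756×10¹⁰ K⁴.
|P_net| = 0.90·5.67×10⁻⁸·4.831×10⁻⁴·1.756×10¹⁰.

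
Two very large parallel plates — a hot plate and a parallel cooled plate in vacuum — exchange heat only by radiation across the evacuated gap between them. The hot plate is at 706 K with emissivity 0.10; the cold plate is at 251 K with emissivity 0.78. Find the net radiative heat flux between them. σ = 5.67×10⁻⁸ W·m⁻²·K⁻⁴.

q ≈ 1350 W/m²

For two infinite grey parallel plates, q = σ(T₁⁴ − T₂⁴)/(1/ε₁ + 1/ε₂ − 1).
T₁⁴ − T₂⁴ = 2.484×10¹¹ − 3.969×10⁹ = 2.445×10¹¹ K⁴.
1/ε₁ + 1/ε₂ − 1 = 10.00 + 1.282 − 1 = 10.28.
q = 5.67×10⁻⁸ × 2.445×10¹¹ / 10.28.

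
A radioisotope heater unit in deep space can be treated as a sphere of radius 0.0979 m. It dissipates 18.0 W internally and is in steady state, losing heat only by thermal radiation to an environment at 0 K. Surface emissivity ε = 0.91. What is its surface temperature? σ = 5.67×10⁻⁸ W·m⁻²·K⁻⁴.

T ≈ 232 K

Steady state: internal power = radiated power, P = εσA T⁴.
Radiating area A = 4πr² = 0.1204 m².
T⁴ = P/(εσA) = 18.0/(0.91·5.67×10⁻⁸·0.1204) = 2.896×10⁹ K⁴.
T = (2.896×10⁹)^(1/4).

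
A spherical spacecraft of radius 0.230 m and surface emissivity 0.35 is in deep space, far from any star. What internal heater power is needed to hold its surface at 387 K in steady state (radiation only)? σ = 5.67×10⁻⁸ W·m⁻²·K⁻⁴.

P ≈ 296 W

P = εσ·4πr²·T⁴.
4πr² = 0.6648 m²; T⁴ = 2.243×10¹⁰ K⁴.
P = 0.35·5.67×10⁻⁸·0.6648·2.243×10¹⁰.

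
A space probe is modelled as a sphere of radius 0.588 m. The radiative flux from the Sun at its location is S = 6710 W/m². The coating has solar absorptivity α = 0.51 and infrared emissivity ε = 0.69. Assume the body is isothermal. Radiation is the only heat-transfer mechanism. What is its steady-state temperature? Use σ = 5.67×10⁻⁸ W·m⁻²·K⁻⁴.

T ≈ 385 K

At equilibrium, absorbed power = emitted power.
Absorbing cross-section = πr² = 1.086 m²; emitting surface = 4πr² = 4.345 m² (ratio 4).
αS·A_cross = εσ·A_surf·T⁴  ⇒  T⁴ = αS/(ε·4σ).
T⁴ = 0.510·6710/(0.69·4·5.67×10⁻⁸) = 2.187×10¹⁰ K⁴.
T = (2.187×10¹⁰)^(1/4).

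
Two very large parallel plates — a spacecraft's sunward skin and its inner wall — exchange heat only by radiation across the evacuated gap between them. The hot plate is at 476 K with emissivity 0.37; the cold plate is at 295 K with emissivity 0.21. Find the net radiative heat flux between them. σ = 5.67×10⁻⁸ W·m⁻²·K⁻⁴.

q ≈ 384 W/m²

For two infinite grey parallel plates, q = σ(T₁⁴ − T₂⁴)/(1/ε₁ + 1/ε₂ − 1).
T₁⁴ − T₂⁴ = 5.134×10¹⁰ − 7.573×10⁹ = 4.376×10¹⁰ K⁴.
1/ε₁ + 1/ε₂ − 1 = 2.703 + 4.762 − 1 = 6.465.
q = 5.67×10⁻⁸ × 4.376×10¹⁰ / 6.465.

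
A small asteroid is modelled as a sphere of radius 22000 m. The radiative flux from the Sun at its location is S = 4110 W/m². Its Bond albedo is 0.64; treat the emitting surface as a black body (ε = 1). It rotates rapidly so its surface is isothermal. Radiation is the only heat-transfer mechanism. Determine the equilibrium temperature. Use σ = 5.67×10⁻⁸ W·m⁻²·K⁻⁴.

At equilibrium, absorbed power = emitted power.
Absorbing cross-section = πr² = 1.521×10⁹ m²; emitting surface = 4πr² = 6.082×10⁹ m² (ratio 4).
(1−a)S·A_cross = εσ·A_surf·T⁴  ⇒  T⁴ = (1−a)S/(4σ).
T⁴ = 0.360·4110/(4·5.67×10⁻⁸) = 6.524×10⁹ K⁴.
T = (6.524×10⁹)^(1/4).

T ≈ 284 K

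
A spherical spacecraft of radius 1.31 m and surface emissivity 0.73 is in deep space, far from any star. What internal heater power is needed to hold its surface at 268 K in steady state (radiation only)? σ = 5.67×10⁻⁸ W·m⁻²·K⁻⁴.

P = εσ·4πr²·T⁴.
4πr² = 21.57 m²; T⁴ = 5.159×10⁹ K⁴.
P = 0.73·5.67×10⁻⁸·21.57·5.159×10⁹.

P ≈ 4600 W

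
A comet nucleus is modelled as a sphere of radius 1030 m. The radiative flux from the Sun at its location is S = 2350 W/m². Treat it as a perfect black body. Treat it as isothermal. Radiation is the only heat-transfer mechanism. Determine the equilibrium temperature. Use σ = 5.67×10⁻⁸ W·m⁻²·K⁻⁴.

T ≈ 319 K

At equilibrium, absorbed power = emitted power.
Absorbing cross-section = πr² = 3.333×10⁶ m²; emitting surface = 4πr² = 1.333×10⁷ m² (ratio 4).
S·A_cross = εσ·A_surf·T⁴  ⇒  T⁴ = S/(4σ).
T⁴ = 1.00·2350/(4·5.67×10⁻⁸) = 1.036×10¹⁰ K⁴.
T = (1.036×10¹⁰)^(1/4).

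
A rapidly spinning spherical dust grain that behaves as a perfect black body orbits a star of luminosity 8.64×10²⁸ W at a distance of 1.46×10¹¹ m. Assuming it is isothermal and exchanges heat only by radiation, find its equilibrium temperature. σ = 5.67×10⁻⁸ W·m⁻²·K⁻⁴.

T ≈ 1090 K

First find the stellar flux at distance d: S = L/(4πd²) = 8.64×10²⁸/(4π·(1.46×10¹¹)²) = 3.226×10⁵ W/m².
For an isothermal sphere, absorbed (1−a)S·πr² = emitted σ·4πr²·T⁴, so T⁴ = (1−a)S/(4σ).
T⁴ = 1.00·3.226×10⁵/(4·5.67×10⁻⁸) = 1.422×10¹² K⁴.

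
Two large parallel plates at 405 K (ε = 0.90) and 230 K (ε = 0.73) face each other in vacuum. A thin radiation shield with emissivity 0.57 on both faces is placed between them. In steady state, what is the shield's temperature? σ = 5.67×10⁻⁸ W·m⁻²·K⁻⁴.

In steady state the net flux on the hot side equals that on the cold side.
σ(T₁⁴−T_s⁴)/D₁ = σ(T_s⁴−T₂⁴)/D₂, with D₁ = 1/ε₁+1/ε_s−1 = 1.865, D₂ = 1/ε_s+1/ε₂−1 = 2.124.
Solve for T_s⁴: T_s⁴ = (D₂·T₁⁴ + D₁·T₂⁴)/(D₁+D₂) = 1.563×10¹⁰ K⁴.

T_s ≈ 354 K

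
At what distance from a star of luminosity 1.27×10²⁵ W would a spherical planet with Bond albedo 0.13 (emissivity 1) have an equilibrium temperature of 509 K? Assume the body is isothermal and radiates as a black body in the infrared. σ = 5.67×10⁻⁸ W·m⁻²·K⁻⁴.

For an isothermal black-emitting sphere, (1−a)S·πr² = σ·4πr²·T⁴ ⇒ S = 4σT⁴/(1−a).
S = 4·5.67×10⁻⁸·(509)⁴/0.870 = 17500 W/m².
Flux falls as S = L/(4πd²), so d = √(L/(4πS)) = √(1.27×10²⁵/(4π·17500)).

d ≈ 7.60×10⁹ m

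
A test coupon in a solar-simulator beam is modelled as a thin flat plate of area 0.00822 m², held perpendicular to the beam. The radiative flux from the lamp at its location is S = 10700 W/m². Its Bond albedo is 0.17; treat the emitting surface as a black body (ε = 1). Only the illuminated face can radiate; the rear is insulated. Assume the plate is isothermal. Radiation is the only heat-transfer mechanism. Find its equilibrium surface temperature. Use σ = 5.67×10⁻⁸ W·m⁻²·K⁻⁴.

At equilibrium, absorbed power = emitted power.
Absorbing cross-section = A = 0.008220 m²; emitting surface = A = 0.008220 m² (ratio 1).
(1−a)S·A_cross = εσ·A_surf·T⁴  ⇒  T⁴ = (1−a)S/(1σ).
T⁴ = 0.830·10700/(1·5.67×10⁻⁸) = 1.566×10¹¹ K⁴.
T = (1.566×10¹¹)^(1/4).

T ≈ 629 K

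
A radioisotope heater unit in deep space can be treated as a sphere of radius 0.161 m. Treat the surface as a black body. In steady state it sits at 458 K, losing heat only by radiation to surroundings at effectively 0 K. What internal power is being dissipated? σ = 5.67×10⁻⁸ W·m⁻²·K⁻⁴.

Steady state: P = εσA T⁴.
A = 4πr² = 0.3257 m²; T⁴ = (458)⁴ = 4.400×10¹⁰ K⁴.
P = 1.0 × 5.67×10⁻⁸ × 0.3257 × 4.400×10¹⁰.

P ≈ 813 W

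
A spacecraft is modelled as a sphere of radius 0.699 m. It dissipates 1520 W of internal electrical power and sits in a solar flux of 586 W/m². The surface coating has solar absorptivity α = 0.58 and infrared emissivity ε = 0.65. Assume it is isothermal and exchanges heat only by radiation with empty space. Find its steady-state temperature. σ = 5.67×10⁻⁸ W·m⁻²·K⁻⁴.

T ≈ 308 K

At steady state, absorbed solar power + internal power = radiated power.
Absorbed: α·S·A_cross = 0.58·586·1.535 = 521.7 W (cross-section πr²).
Total input = 521.7 + 1520 = 2042 W.
Radiated: εσ·A_surf·T⁴ with A_surf = 4πr² = 6.140 m².
T⁴ = 2042/(0.65·5.67×10⁻⁸·6.140) = 9.023×10⁹ K⁴.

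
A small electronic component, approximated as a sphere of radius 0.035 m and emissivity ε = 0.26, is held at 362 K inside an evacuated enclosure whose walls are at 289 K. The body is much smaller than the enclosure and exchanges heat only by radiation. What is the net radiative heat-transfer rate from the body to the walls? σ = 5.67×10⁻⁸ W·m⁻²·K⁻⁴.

For a small grey body in a large enclosure: P_net = εσA(T_body⁴ − T_wall⁴).
A = 4πr² = 0.01539 m²; T_body⁴ − T_wall⁴ = 1.717×10¹⁰ − 6.976×10⁹ = 1.020×10¹⁰ K⁴.
|P_net| = 0.26·5.67×10⁻⁸·0.01539·1.020×10¹⁰.

P_net ≈ 2.31 W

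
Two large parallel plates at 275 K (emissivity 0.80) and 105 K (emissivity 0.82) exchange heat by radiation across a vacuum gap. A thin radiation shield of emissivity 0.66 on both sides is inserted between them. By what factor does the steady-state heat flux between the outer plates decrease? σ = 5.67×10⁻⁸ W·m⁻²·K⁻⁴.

factor ≈ 2.38

Without shield: q₀ = σΔ(T⁴)/(1/ε₁+1/ε₂−1) with denominator 1.470.
With shield the two gaps are in series; the resistances add: (1/ε₁+1/ε_s−1)+(1/ε_s+1/ε₂−1) = 1.765+1.735 = 3.500.
Heat-flux ratio q₀/q = 3.500/1.470.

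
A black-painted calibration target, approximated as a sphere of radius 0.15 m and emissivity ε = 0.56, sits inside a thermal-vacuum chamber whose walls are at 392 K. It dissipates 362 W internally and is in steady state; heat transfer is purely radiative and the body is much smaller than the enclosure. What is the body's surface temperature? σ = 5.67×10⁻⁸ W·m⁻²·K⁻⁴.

For a small grey body in a large enclosure, net radiated power = εσA(T⁴ − T_w⁴).
Steady state: P = εσA(T⁴ − T_w⁴) with A = 4πr² = 0.2827 m².
T⁴ = P/(εσA) + T_w⁴ = 362/(0.56·5.67×10⁻⁸·0.2827) + (392)⁴
    = 4.032×10¹⁰ + 2.361×10¹⁰ = 6.393×10¹⁰ K⁴.

T ≈ 503 K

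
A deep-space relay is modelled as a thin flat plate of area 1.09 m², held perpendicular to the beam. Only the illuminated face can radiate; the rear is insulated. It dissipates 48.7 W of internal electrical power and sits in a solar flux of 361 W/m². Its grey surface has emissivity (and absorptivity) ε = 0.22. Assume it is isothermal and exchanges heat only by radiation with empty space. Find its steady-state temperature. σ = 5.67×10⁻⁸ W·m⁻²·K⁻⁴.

At steady state, absorbed solar power + internal power = radiated power.
Absorbed: α·S·A_cross = 0.22·361·1.090 = 86.57 W (cross-section A).
Total input = 86.57 + 48.7 = 135.3 W.
Radiated: εσ·A_surf·T⁴ with A_surf = A = 1.090 m².
T⁴ = 135.3/(0.22·5.67×10⁻⁸·1.090) = 9.949×10⁹ K⁴.

T ≈ 316 K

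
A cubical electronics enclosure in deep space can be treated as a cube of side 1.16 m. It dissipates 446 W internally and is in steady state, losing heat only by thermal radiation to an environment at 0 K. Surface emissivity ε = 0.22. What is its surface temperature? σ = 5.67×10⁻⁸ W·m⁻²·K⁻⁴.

Steady state: internal power = radiated power, P = εσA T⁴.
Radiating area A = 6L² = 8.074 m².
T⁴ = P/(εσA) = 446/(0.22·5.67×10⁻⁸·8.074) = 4.429×10⁹ K⁴.
T = (4.429×10⁹)^(1/4).

T ≈ 258 K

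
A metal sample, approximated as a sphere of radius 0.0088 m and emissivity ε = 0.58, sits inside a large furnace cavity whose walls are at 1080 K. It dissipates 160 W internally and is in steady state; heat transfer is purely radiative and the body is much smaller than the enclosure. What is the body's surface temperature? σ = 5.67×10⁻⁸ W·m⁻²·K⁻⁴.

T ≈ 1590 K

For a small grey body in a large enclosure, net radiated power = εσA(T⁴ − T_w⁴).
Steady state: P = εσA(T⁴ − T_w⁴) with A = 4πr² = 9.731×10⁻⁴ m².
T⁴ = P/(εσA) + T_w⁴ = 160/(0.58·5.67×10⁻⁸·9.731×10⁻⁴) + (1080)⁴
    = 5.000×10¹² + 1.360×10¹² = 6.360×10¹² K⁴.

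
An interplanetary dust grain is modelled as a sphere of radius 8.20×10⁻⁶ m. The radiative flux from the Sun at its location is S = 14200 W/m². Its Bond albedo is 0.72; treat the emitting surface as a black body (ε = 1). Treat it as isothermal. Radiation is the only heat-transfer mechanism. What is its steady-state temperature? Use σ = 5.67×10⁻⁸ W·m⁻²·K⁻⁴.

T ≈ 364 K

At equilibrium, absorbed power = emitted power.
Absorbing cross-section = πr² = 2.112×10⁻¹⁰ m²; emitting surface = 4πr² = 8.450×10⁻¹⁰ m² (ratio 4).
(1−a)S·A_cross = εσ·A_surf·T⁴  ⇒  T⁴ = (1−a)S/(4σ).
T⁴ = 0.280·14200/(4·5.67×10⁻⁸) = 1.753×10¹⁰ K⁴.
T = (1.753×10¹⁰)^(1/4).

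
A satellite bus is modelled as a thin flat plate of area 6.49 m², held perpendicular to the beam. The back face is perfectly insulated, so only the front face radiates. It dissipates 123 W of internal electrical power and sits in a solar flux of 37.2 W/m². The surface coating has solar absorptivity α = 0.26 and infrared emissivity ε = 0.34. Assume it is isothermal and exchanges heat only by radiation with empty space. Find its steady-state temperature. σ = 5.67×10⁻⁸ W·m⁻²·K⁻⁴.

At steady state, absorbed solar power + internal power = radiated power.
Absorbed: α·S·A_cross = 0.26·37.2·6.490 = 62.77 W (cross-section A).
Total input = 62.77 + 123 = 185.8 W.
Radiated: εσ·A_surf·T⁴ with A_surf = A = 6.490 m².
T⁴ = 185.8/(0.34·5.67×10⁻⁸·6.490) = 1.485×10⁹ K⁴.

T ≈ 196 K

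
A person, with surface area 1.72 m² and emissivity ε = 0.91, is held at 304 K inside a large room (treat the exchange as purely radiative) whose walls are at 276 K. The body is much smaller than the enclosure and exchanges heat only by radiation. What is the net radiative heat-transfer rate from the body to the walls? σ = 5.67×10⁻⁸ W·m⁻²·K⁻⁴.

For a small grey body in a large enclosure: P_net = εσA(T_body⁴ − T_wall⁴).
A = 1.72 m²; T_body⁴ − T_wall⁴ = 8.541×10⁹ − 5.803×10⁹ = 2.738×10⁹ K⁴.
|P_net| = 0.91·5.67×10⁻⁸·1.720·2.738×10⁹.

P_net ≈ 243 W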